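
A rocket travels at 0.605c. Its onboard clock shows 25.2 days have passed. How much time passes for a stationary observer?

Proper time Δt₀ = 25.2 days
γ = 1/√(1 - 0.605²) = 1.256
Δt = γΔt₀ = 1.256 × 25.2 = 31.65 days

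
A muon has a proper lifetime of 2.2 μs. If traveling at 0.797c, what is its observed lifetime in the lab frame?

Proper lifetime τ₀ = 2.2 μs
γ = 1/√(1 - 0.797²) = 1.656
τ = γτ₀ = 1.656 × 2.2 μs = 3.643 μs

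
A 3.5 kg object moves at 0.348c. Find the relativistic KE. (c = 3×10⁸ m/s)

γ = 1/√(1 - 0.348²) = 1.06667
γ - 1 = 0.06667
KE = (γ-1)mc² = 0.06667 × 3.5 × (3×10⁸)² = 2.100×10¹⁶ J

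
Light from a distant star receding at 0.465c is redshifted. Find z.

β = 0.465
(1+β)/(1-β) = 1.465/0.535 = 2.7383
√(2.7383) = 1.6548
z = 1.6548 - 1 = 0.6548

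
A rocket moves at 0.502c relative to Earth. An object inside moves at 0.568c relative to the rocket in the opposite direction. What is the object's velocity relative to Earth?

Object's velocity in rocket frame is u' = -0.568c
u = (u' + v)/(1 + u'v/c²) = (v - 0.568)/(1 - 0.568·v/c²)
Numerator: 0.502 - 0.568 = -0.066
Denominator: 1 - 0.285136 = 0.714864
u = -0.066/0.714864 = -0.09233c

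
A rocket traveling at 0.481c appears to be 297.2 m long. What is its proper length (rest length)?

Contracted length L = 297.2 m
γ = 1/√(1 - 0.481²) = 1.1406
L₀ = γL = 1.1406 × 297.2 = 339.0 m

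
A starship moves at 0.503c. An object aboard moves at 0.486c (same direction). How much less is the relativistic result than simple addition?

Classical: u' + v = 0.486 + 0.503 = 0.989c
Relativistic: u = (0.486 + 0.503)/(1 + 0.244458) = 0.989/1.244458 = 0.7947c
Difference: 0.989 - 0.7947 = 0.1943c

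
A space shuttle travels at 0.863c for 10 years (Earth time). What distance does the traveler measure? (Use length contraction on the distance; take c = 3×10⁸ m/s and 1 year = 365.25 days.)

Earth distance: d = v × t = 0.863c × 10 yr = 8.170×10¹⁶ m
γ = 1.979
d' = d/γ = 8.170×10¹⁶/1.979 = 4.128×10¹⁶ m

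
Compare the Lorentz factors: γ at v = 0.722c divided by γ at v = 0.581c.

γ₁ = 1/√(1 - 0.722²) = 1.445
γ₂ = 1/√(1 - 0.581²) = 1.229
γ₁/γ₂ = 1.445/1.229 = 1.176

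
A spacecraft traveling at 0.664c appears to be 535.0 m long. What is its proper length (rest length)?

Contracted length L = 535.0 m
γ = 1/√(1 - 0.664²) = 1.3374
L₀ = γL = 1.3374 × 535.0 = 715.5 m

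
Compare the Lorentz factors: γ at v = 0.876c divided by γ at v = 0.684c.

γ₁ = 1/√(1 - 0.876²) = 2.073
γ₂ = 1/√(1 - 0.684²) = 1.371
γ₁/γ₂ = 2.073/1.371 = 1.512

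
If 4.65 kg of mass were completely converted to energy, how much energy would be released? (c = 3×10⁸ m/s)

Using E = mc²:
c² = (3×10⁸)² = 9×10¹⁶ m²/s²
E = 4.65 × 9×10¹⁶ = 4.185×10¹⁷ J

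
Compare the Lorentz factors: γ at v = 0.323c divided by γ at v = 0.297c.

γ₁ = 1/√(1 - 0.323²) = 1.0566
γ₂ = 1/√(1 - 0.297²) = 1.0473
γ₁/γ₂ = 1.0566/1.0473 = 1.009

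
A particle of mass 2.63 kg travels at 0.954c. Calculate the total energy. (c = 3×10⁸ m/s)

γ = 1/√(1 - 0.954²) = 3.3355
mc² = 2.63 × (3×10⁸)² = 2.367×10¹⁷ J
E = γmc² = 3.3355 × 2.367×10¹⁷ = 7.895×10¹⁷ J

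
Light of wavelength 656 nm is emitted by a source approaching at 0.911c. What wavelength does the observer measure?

β = 0.911
Wavelength Doppler factor = √(0.089/1.911) = √(0.04657) = 0.2158
λ_obs = 656 × 0.2158 = 141.6 nm (blueshift)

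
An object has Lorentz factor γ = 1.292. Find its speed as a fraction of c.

From γ = 1/√(1 - v²/c²):
1/γ² = 1/1.292² = 0.5991
v²/c² = 1 - 0.5991 = 0.4009
v/c = √(0.4009) = 0.6332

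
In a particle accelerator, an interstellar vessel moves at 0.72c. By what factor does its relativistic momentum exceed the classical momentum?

p_rel = γmv, p_class = mv
Ratio = γ = 1/√(1 - 0.72²)
= 1/√(0.4816) = 1.441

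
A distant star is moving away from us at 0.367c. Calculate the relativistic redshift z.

β = 0.367
(1+β)/(1-β) = 1.367/0.633 = 2.15956
√(2.15956) = 1.4695
z = 1.4695 - 1 = 0.4695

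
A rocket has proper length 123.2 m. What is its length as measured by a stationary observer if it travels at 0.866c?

Proper length L₀ = 123.2 m
γ = 1/√(1 - 0.866²) = 1.9998
L = L₀/γ = 123.2/1.9998 = 61.61 m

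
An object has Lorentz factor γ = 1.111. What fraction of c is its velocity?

From γ = 1/√(1 - v²/c²):
1/γ² = 1/1.111² = 0.8102
v²/c² = 1 - 0.8102 = 0.1898
v/c = √(0.1898) = 0.4357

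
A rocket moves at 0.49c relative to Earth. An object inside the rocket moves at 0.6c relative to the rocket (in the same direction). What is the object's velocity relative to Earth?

u = (u' + v)/(1 + u'v/c²)
Numerator: 0.6 + 0.49 = 1.09
Denominator: 1 + 0.294 = 1.294
u = 1.09/1.294 = 0.8423c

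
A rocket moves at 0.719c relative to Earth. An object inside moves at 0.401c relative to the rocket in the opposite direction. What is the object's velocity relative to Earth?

Object's velocity in rocket frame is u' = -0.401c
u = (u' + v)/(1 + u'v/c²) = (v - 0.401)/(1 - 0.401·v/c²)
Numerator: 0.719 - 0.401 = 0.318
Denominator: 1 - 0.288319 = 0.711681
u = 0.318/0.711681 = 0.4468c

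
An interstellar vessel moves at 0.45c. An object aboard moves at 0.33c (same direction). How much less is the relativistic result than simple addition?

Classical: u' + v = 0.33 + 0.45 = 0.78c
Relativistic: u = (0.33 + 0.45)/(1 + 0.1485) = 0.78/1.1485 = 0.6791c
Difference: 0.78 - 0.6791 = 0.1009c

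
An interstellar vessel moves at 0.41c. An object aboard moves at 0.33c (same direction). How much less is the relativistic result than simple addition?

Classical: u' + v = 0.33 + 0.41 = 0.74c
Relativistic: u = (0.33 + 0.41)/(1 + 0.1353) = 0.74/1.1353 = 0.65181c
Difference: 0.74 - 0.65181 = 0.08819c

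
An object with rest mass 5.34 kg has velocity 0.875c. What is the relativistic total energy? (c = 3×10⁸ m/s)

γ = 1/√(1 - 0.875²) = 2.0656
mc² = 5.34 × (3×10⁸)² = 4.806×10¹⁷ J
E = γmc² = 2.0656 × 4.806×10¹⁷ = 9.927×10¹⁷ J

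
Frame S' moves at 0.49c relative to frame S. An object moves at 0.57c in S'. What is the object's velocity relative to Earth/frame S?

u = (u' + v)/(1 + u'v/c²)
Numerator: 0.57 + 0.49 = 1.06
Denominator: 1 + 0.2793 = 1.2793
u = 1.06/1.2793 = 0.8286c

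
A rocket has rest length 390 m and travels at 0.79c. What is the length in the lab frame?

Proper length L₀ = 390 m
γ = 1/√(1 - 0.79²) = 1.631
L = L₀/γ = 390/1.631 = 239.1 m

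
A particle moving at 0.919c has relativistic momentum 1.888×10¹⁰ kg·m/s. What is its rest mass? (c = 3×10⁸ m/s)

γ = 1/√(1 - 0.919²) = 2.536
v = 0.919 × 3×10⁸ = 2.757×10⁸ m/s
m = p/(γv) = 1.888×10¹⁰/(2.536 × 2.757×10⁸) = 27.00 kg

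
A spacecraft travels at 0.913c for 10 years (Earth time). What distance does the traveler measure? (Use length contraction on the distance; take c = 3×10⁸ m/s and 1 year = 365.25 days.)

Earth distance: d = v × t = 0.913c × 10 yr = 8.6436×10¹⁶ m
γ = 2.4512
d' = d/γ = 8.6436×10¹⁶/2.4512 = 3.526×10¹⁶ m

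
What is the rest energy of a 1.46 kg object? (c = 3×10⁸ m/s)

c² = (3×10⁸)² = 9.000×10¹⁶ m²/s²
E₀ = mc² = 1.46 × 9.000×10¹⁶ = 1.314×10¹⁷ J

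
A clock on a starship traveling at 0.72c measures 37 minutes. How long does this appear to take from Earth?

Proper time Δt₀ = 37 minutes
γ = 1/√(1 - 0.72²) = 1.441
Δt = γΔt₀ = 1.441 × 37 = 53.32 minutes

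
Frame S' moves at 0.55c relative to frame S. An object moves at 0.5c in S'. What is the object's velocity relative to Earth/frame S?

u = (u' + v)/(1 + u'v/c²)
Numerator: 0.5 + 0.55 = 1.05
Denominator: 1 + 0.275 = 1.275
u = 1.05/1.275 = 0.8235c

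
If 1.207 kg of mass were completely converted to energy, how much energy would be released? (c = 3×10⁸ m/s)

Using E = mc²:
c² = (3×10⁸)² = 9×10¹⁶ m²/s²
E = 1.207 × 9×10¹⁶ = 1.086×10¹⁷ J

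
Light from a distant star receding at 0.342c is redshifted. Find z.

β = 0.342
(1+β)/(1-β) = 1.342/0.658 = 2.0395
√(2.0395) = 1.4281
z = 1.4281 - 1 = 0.4281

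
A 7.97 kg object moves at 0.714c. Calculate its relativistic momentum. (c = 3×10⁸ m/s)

γ = 1/√(1 - 0.714²) = 1.428
v = 0.714 × 3×10⁸ = 2.142×10⁸ m/s
p = γmv = 1.428 × 7.97 × 2.142×10⁸ = 2.438×10⁹ kg·m/s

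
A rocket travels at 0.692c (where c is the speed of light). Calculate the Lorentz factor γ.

v/c = 0.692, so (v/c)² = 0.478864
1 - (v/c)² = 0.521136
γ = 1/√(0.521136) = 1.385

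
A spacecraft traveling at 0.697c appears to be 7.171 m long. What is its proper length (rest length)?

Contracted length L = 7.171 m
γ = 1/√(1 - 0.697²) = 1.395
L₀ = γL = 1.395 × 7.171 = 10.00 m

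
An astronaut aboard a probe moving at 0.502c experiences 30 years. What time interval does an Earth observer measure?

Proper time Δt₀ = 30 years
γ = 1/√(1 - 0.502²) = 1.1562
Δt = γΔt₀ = 1.1562 × 30 = 34.69 years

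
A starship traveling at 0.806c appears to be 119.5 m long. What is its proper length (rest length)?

Contracted length L = 119.5 m
γ = 1/√(1 - 0.806²) = 1.6894
L₀ = γL = 1.6894 × 119.5 = 201.9 m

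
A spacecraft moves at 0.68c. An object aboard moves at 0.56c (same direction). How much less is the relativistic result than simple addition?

Classical: u' + v = 0.56 + 0.68 = 1.24c
Relativistic: u = (0.56 + 0.68)/(1 + 0.3808) = 1.24/1.3808 = 0.8980c
Difference: 1.24 - 0.8980 = 0.3420c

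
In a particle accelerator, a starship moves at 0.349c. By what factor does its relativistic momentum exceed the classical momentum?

p_rel = γmv, p_class = mv
Ratio = γ = 1/√(1 - 0.349²)
= 1/√(0.878199) = 1.067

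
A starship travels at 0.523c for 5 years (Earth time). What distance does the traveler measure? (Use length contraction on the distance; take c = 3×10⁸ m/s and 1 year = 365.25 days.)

Earth distance: d = v × t = 0.523c × 5 yr = 2.4757×10¹⁶ m
γ = 1.1733
d' = d/γ = 2.4757×10¹⁶/1.1733 = 2.110×10¹⁶ m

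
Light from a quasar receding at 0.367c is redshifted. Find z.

β = 0.367
(1+β)/(1-β) = 1.367/0.633 = 2.15956
√(2.15956) = 1.4695
z = 1.4695 - 1 = 0.4695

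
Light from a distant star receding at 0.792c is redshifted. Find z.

β = 0.792
(1+β)/(1-β) = 1.792/0.208 = 8.615
√(8.615) = 2.935
z = 2.935 - 1 = 1.935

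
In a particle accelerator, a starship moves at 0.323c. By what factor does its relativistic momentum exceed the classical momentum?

p_rel = γmv, p_class = mv
Ratio = γ = 1/√(1 - 0.323²)
= 1/√(0.895671) = 1.057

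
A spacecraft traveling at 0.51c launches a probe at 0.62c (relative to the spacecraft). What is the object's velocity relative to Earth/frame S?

u = (u' + v)/(1 + u'v/c²)
Numerator: 0.62 + 0.51 = 1.13
Denominator: 1 + 0.3162 = 1.3162
u = 1.13/1.3162 = 0.8585c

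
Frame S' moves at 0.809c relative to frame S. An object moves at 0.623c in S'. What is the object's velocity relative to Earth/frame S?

u = (u' + v)/(1 + u'v/c²)
Numerator: 0.623 + 0.809 = 1.432
Denominator: 1 + 0.504007 = 1.504007
u = 1.432/1.504007 = 0.9521c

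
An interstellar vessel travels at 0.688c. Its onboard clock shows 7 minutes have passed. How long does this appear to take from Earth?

Proper time Δt₀ = 7 minutes
γ = 1/√(1 - 0.688²) = 1.378
Δt = γΔt₀ = 1.378 × 7 = 9.646 minutes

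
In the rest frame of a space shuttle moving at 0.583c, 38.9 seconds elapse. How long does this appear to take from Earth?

Proper time Δt₀ = 38.9 seconds
γ = 1/√(1 - 0.583²) = 1.2308
Δt = γΔt₀ = 1.2308 × 38.9 = 47.88 seconds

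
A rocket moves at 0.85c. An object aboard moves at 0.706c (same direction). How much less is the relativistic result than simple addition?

Classical: u' + v = 0.706 + 0.85 = 1.556c
Relativistic: u = (0.706 + 0.85)/(1 + 0.6001) = 1.556/1.6001 = 0.9724c
Difference: 1.556 - 0.9724 = 0.5836c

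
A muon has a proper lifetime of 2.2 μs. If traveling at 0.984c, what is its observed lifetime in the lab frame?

Proper lifetime τ₀ = 2.2 μs
γ = 1/√(1 - 0.984²) = 5.613
τ = γτ₀ = 5.613 × 2.2 μs = 12.35 μs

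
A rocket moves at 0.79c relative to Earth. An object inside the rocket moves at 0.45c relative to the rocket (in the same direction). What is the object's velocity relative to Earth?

u = (u' + v)/(1 + u'v/c²)
Numerator: 0.45 + 0.79 = 1.24
Denominator: 1 + 0.3555 = 1.3555
u = 1.24/1.3555 = 0.9148c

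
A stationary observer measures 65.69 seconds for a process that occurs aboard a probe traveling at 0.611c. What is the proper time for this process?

Dilated time Δt = 65.69 seconds
γ = 1/√(1 - 0.611²) = 1.2632
Δt₀ = Δt/γ = 65.69/1.2632 = 52.00 seconds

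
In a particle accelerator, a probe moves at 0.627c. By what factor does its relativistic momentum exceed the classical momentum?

p_rel = γmv, p_class = mv
Ratio = γ = 1/√(1 - 0.627²)
= 1/√(0.606871) = 1.284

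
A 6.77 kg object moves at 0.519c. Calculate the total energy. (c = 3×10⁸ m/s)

γ = 1/√(1 - 0.519²) = 1.1699
mc² = 6.77 × (3×10⁸)² = 6.093×10¹⁷ J
E = γmc² = 1.1699 × 6.093×10¹⁷ = 7.128×10¹⁷ J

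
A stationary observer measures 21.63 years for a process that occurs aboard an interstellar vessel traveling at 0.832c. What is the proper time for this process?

Dilated time Δt = 21.63 years
γ = 1/√(1 - 0.832²) = 1.803
Δt₀ = Δt/γ = 21.63/1.803 = 12.00 years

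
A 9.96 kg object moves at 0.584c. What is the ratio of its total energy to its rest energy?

E = γmc², E₀ = mc²
E/E₀ = γ = 1/√(1 - 0.584²) = 1.232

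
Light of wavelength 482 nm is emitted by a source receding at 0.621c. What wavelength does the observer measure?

β = 0.621
Wavelength Doppler factor = √(1.621/0.379) = √(4.277) = 2.068
λ_obs = 482 × 2.068 = 996.8 nm (redshift)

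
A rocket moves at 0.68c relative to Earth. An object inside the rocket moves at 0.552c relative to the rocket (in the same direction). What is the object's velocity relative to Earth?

u = (u' + v)/(1 + u'v/c²)
Numerator: 0.552 + 0.68 = 1.232
Denominator: 1 + 0.37536 = 1.37536
u = 1.232/1.37536 = 0.8958c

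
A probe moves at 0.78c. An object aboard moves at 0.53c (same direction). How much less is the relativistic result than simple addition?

Classical: u' + v = 0.53 + 0.78 = 1.31c
Relativistic: u = (0.53 + 0.78)/(1 + 0.4134) = 1.31/1.4134 = 0.9268c
Difference: 1.31 - 0.9268 = 0.3832c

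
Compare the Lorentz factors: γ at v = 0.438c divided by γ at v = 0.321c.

γ₁ = 1/√(1 - 0.438²) = 1.1124
γ₂ = 1/√(1 - 0.321²) = 1.0559
γ₁/γ₂ = 1.1124/1.0559 = 1.054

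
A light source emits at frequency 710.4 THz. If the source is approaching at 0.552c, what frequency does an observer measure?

β = v/c = 0.552
(1+β)/(1-β) = 1.552/0.448 = 3.464
Doppler factor = √(3.464) = 1.861
f_obs = 710.4 × 1.861 = 1322 THz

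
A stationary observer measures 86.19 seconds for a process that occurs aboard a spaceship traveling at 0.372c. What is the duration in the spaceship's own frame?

Dilated time Δt = 86.19 seconds
γ = 1/√(1 - 0.372²) = 1.07732
Δt₀ = Δt/γ = 86.19/1.07732 = 80.00 seconds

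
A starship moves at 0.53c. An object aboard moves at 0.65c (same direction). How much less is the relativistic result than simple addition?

Classical: u' + v = 0.65 + 0.53 = 1.18c
Relativistic: u = (0.65 + 0.53)/(1 + 0.3445) = 1.18/1.3445 = 0.8776c
Difference: 1.18 - 0.8776 = 0.3024c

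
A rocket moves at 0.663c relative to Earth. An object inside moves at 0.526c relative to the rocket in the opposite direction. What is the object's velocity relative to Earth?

Object's velocity in rocket frame is u' = -0.526c
u = (u' + v)/(1 + u'v/c²) = (v - 0.526)/(1 - 0.526·v/c²)
Numerator: 0.663 - 0.526 = 0.137
Denominator: 1 - 0.348738 = 0.651262
u = 0.137/0.651262 = 0.2104c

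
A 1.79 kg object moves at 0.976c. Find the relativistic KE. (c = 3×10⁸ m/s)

γ = 1/√(1 - 0.976²) = 4.592
γ - 1 = 3.592
KE = (γ-1)mc² = 3.592 × 1.79 × (3×10⁸)² = 5.787×10¹⁷ J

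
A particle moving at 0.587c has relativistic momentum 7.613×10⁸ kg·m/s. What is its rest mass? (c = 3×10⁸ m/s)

γ = 1/√(1 - 0.587²) = 1.235
v = 0.587 × 3×10⁸ = 1.761×10⁸ m/s
m = p/(γv) = 7.613×10⁸/(1.235 × 1.761×10⁸) = 3.500 kg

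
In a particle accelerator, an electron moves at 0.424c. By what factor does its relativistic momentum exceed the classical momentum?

p_rel = γmv, p_class = mv
Ratio = γ = 1/√(1 - 0.424²)
= 1/√(0.820224) = 1.104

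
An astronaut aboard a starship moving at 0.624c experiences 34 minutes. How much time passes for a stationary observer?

Proper time Δt₀ = 34 minutes
γ = 1/√(1 - 0.624²) = 1.2797
Δt = γΔt₀ = 1.2797 × 34 = 43.51 minutes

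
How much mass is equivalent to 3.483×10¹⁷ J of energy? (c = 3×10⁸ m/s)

From E = mc², we get m = E/c²
c² = (3×10⁸)² = 9×10¹⁶ m²/s²
m = 3.483×10¹⁷ / 9×10¹⁶ = 3.870 kg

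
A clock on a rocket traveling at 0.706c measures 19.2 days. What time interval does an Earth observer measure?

Proper time Δt₀ = 19.2 days
γ = 1/√(1 - 0.706²) = 1.412
Δt = γΔt₀ = 1.412 × 19.2 = 27.11 days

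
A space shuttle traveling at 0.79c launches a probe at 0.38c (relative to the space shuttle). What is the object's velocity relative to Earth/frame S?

u = (u' + v)/(1 + u'v/c²)
Numerator: 0.38 + 0.79 = 1.17
Denominator: 1 + 0.3002 = 1.3002
u = 1.17/1.3002 = 0.8999c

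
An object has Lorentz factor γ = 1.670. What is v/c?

From γ = 1/√(1 - v²/c²):
1/γ² = 1/1.670² = 0.3586
v²/c² = 1 - 0.3586 = 0.6414
v/c = √(0.6414) = 0.8009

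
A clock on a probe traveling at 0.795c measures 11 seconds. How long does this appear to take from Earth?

Proper time Δt₀ = 11 seconds
γ = 1/√(1 - 0.795²) = 1.6485
Δt = γΔt₀ = 1.6485 × 11 = 18.13 seconds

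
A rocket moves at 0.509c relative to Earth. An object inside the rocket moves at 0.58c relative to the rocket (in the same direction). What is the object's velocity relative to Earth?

u = (u' + v)/(1 + u'v/c²)
Numerator: 0.58 + 0.509 = 1.089
Denominator: 1 + 0.29522 = 1.29522
u = 1.089/1.29522 = 0.8408c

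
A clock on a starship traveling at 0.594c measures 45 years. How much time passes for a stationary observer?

Proper time Δt₀ = 45 years
γ = 1/√(1 - 0.594²) = 1.243
Δt = γΔt₀ = 1.243 × 45 = 55.94 years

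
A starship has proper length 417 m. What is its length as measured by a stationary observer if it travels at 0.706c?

Proper length L₀ = 417 m
γ = 1/√(1 - 0.706²) = 1.412
L = L₀/γ = 417/1.412 = 295.3 m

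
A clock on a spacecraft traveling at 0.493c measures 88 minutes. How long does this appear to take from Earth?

Proper time Δt₀ = 88 minutes
γ = 1/√(1 - 0.493²) = 1.149
Δt = γΔt₀ = 1.149 × 88 = 101.1 minutes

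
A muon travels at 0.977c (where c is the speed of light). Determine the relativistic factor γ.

v/c = 0.977, so (v/c)² = 0.954529
1 - (v/c)² = 0.045471
γ = 1/√(0.045471) = 4.690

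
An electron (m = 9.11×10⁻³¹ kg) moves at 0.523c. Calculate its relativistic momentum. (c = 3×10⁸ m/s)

γ = 1/√(1 - 0.523²) = 1.173
v = 0.523 × 3×10⁸ = 1.569×10⁸ m/s
p = γmv = 1.173 × 9.11×10⁻³¹ × 1.569×10⁸ = 1.677×10⁻²² kg·m/s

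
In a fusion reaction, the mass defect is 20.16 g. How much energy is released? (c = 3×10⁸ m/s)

Convert mass defect: Δm = 20.16 g = 0.02016 kg
E = Δm·c² = 0.02016 × (3×10⁸)²
= 0.02016 × 9×10¹⁶ = 1.814×10¹⁵ J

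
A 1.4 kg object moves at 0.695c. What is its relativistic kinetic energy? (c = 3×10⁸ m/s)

γ = 1/√(1 - 0.695²) = 1.3908
γ - 1 = 0.3908
KE = (γ-1)mc² = 0.3908 × 1.4 × (3×10⁸)² = 4.924×10¹⁶ J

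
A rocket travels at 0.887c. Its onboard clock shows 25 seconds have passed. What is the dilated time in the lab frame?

Proper time Δt₀ = 25 seconds
γ = 1/√(1 - 0.887²) = 2.1656
Δt = γΔt₀ = 2.1656 × 25 = 54.14 seconds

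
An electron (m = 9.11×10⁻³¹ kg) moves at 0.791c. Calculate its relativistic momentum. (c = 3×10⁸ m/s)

γ = 1/√(1 - 0.791²) = 1.6345
v = 0.791 × 3×10⁸ = 2.373×10⁸ m/s
p = γmv = 1.6345 × 9.11×10⁻³¹ × 2.373×10⁸ = 3.533×10⁻²² kg·m/s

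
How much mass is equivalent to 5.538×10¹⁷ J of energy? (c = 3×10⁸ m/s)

From E = mc², we get m = E/c²
c² = (3×10⁸)² = 9×10¹⁶ m²/s²
m = 5.538×10¹⁷ / 9×10¹⁶ = 6.153 kg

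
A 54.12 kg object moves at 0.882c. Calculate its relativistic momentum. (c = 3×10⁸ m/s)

γ = 1/√(1 - 0.882²) = 2.122
v = 0.882 × 3×10⁸ = 2.646×10⁸ m/s
p = γmv = 2.122 × 54.12 × 2.646×10⁸ = 3.039×10¹⁰ kg·m/s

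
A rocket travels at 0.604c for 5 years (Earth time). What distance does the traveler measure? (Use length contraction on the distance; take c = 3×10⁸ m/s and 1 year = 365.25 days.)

Earth distance: d = v × t = 0.604c × 5 yr = 2.8591×10¹⁶ m
γ = 1.2547
d' = d/γ = 2.8591×10¹⁶/1.2547 = 2.279×10¹⁶ m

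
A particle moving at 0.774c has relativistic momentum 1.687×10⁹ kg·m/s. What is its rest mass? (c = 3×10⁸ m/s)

γ = 1/√(1 - 0.774²) = 1.5793
v = 0.774 × 3×10⁸ = 2.322×10⁸ m/s
m = p/(γv) = 1.687×10⁹/(1.5793 × 2.322×10⁸) = 4.600 kg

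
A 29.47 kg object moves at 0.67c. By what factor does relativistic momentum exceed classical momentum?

p_rel = γmv, p_class = mv
Ratio = γ = 1/√(1 - 0.67²) = 1.347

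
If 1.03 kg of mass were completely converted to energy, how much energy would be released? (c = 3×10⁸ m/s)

Using E = mc²:
c² = (3×10⁸)² = 9×10¹⁶ m²/s²
E = 1.03 × 9×10¹⁶ = 9.270×10¹⁶ J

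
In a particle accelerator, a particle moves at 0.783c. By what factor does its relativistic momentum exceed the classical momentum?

p_rel = γmv, p_class = mv
Ratio = γ = 1/√(1 - 0.783²)
= 1/√(0.386911) = 1.608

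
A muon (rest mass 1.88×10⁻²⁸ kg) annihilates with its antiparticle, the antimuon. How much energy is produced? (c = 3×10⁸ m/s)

Both particles have the same rest mass, so total mass = 2m
E = 2m·c² = 2 × 1.88×10⁻²⁸ × (3×10⁸)²
= 2 × 1.88×10⁻²⁸ × 9×10¹⁶
= 3.384×10⁻¹¹ J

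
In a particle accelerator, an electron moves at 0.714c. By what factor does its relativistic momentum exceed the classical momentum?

p_rel = γmv, p_class = mv
Ratio = γ = 1/√(1 - 0.714²)
= 1/√(0.490204) = 1.428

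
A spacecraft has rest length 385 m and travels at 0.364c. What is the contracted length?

Proper length L₀ = 385 m
γ = 1/√(1 - 0.364²) = 1.0737
L = L₀/γ = 385/1.0737 = 358.6 m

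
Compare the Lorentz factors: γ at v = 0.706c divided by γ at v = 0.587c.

γ₁ = 1/√(1 - 0.706²) = 1.412
γ₂ = 1/√(1 - 0.587²) = 1.235
γ₁/γ₂ = 1.412/1.235 = 1.143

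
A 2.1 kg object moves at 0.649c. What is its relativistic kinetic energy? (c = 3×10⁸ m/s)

γ = 1/√(1 - 0.649²) = 1.31443
γ - 1 = 0.31443
KE = (γ-1)mc² = 0.31443 × 2.1 × (3×10⁸)² = 5.943×10¹⁶ J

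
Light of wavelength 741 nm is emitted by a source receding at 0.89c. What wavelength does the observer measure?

β = 0.89
Wavelength Doppler factor = √(1.89/0.11) = √(17.182) = 4.1451
λ_obs = 741 × 4.1451 = 3072 nm (redshift)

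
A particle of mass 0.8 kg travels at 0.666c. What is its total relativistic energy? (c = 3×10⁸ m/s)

γ = 1/√(1 - 0.666²) = 1.3406
mc² = 0.8 × (3×10⁸)² = 7.200×10¹⁶ J
E = γmc² = 1.3406 × 7.200×10¹⁶ = 9.652×10¹⁶ J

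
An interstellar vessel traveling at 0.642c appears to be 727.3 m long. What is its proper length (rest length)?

Contracted length L = 727.3 m
γ = 1/√(1 - 0.642²) = 1.3043
L₀ = γL = 1.3043 × 727.3 = 948.6 m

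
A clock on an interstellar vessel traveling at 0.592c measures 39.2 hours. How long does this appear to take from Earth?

Proper time Δt₀ = 39.2 hours
γ = 1/√(1 - 0.592²) = 1.2408
Δt = γΔt₀ = 1.2408 × 39.2 = 48.64 hours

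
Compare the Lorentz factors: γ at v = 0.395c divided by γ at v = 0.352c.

γ₁ = 1/√(1 - 0.395²) = 1.0885
γ₂ = 1/√(1 - 0.352²) = 1.0684
γ₁/γ₂ = 1.0885/1.0684 = 1.019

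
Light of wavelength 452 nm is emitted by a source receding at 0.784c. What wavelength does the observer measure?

β = 0.784
Wavelength Doppler factor = √(1.784/0.216) = √(8.259) = 2.874
λ_obs = 452 × 2.874 = 1299 nm (redshift)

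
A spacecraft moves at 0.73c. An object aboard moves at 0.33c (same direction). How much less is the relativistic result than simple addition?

Classical: u' + v = 0.33 + 0.73 = 1.06c
Relativistic: u = (0.33 + 0.73)/(1 + 0.2409) = 1.06/1.2409 = 0.8542c
Difference: 1.06 - 0.8542 = 0.2058c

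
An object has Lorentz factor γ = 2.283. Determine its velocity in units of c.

From γ = 1/√(1 - v²/c²):
1/γ² = 1/2.283² = 0.19186
v²/c² = 1 - 0.19186 = 0.80814
v/c = √(0.80814) = 0.8990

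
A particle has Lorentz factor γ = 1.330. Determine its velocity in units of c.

From γ = 1/√(1 - v²/c²):
1/γ² = 1/1.330² = 0.5653
v²/c² = 1 - 0.5653 = 0.4347
v/c = √(0.4347) = 0.6593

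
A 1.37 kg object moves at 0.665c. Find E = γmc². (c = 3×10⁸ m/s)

γ = 1/√(1 - 0.665²) = 1.339
mc² = 1.37 × (3×10⁸)² = 1.233×10¹⁷ J
E = γmc² = 1.339 × 1.233×10¹⁷ = 1.651×10¹⁷ J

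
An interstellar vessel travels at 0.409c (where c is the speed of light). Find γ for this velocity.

v/c = 0.409, so (v/c)² = 0.167281
1 - (v/c)² = 0.832719
γ = 1/√(0.832719) = 1.096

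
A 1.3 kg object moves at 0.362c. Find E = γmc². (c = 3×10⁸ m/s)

γ = 1/√(1 - 0.362²) = 1.073
mc² = 1.3 × (3×10⁸)² = 1.170×10¹⁷ J
E = γmc² = 1.073 × 1.170×10¹⁷ = 1.255×10¹⁷ J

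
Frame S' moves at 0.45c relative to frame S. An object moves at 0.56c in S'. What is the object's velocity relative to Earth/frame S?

u = (u' + v)/(1 + u'v/c²)
Numerator: 0.56 + 0.45 = 1.01
Denominator: 1 + 0.252 = 1.252
u = 1.01/1.252 = 0.8067c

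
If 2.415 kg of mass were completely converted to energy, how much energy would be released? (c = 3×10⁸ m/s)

Using E = mc²:
c² = (3×10⁸)² = 9×10¹⁶ m²/s²
E = 2.415 × 9×10¹⁶ = 2.174×10¹⁷ J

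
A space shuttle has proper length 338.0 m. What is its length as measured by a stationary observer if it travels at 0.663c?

Proper length L₀ = 338.0 m
γ = 1/√(1 - 0.663²) = 1.336
L = L₀/γ = 338.0/1.336 = 253.0 m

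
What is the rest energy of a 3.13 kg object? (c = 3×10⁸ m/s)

c² = (3×10⁸)² = 9.000×10¹⁶ m²/s²
E₀ = mc² = 3.13 × 9.000×10¹⁶ = 2.817×10¹⁷ J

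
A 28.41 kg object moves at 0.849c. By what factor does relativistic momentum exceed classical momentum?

p_rel = γmv, p_class = mv
Ratio = γ = 1/√(1 - 0.849²) = 1.893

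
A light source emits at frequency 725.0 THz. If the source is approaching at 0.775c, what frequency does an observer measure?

β = v/c = 0.775
(1+β)/(1-β) = 1.775/0.225 = 7.889
Doppler factor = √(7.889) = 2.8087
f_obs = 725.0 × 2.8087 = 2036 THz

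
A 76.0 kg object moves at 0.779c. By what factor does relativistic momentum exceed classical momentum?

p_rel = γmv, p_class = mv
Ratio = γ = 1/√(1 - 0.779²) = 1.595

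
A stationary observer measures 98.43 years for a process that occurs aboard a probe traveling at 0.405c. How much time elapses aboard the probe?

Dilated time Δt = 98.43 years
γ = 1/√(1 - 0.405²) = 1.0937
Δt₀ = Δt/γ = 98.43/1.0937 = 90.00 years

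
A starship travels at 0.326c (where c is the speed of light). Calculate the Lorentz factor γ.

v/c = 0.326, so (v/c)² = 0.106276
1 - (v/c)² = 0.893724
γ = 1/√(0.893724) = 1.058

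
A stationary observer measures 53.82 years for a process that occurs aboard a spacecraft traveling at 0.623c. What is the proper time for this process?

Dilated time Δt = 53.82 years
γ = 1/√(1 - 0.623²) = 1.2784
Δt₀ = Δt/γ = 53.82/1.2784 = 42.10 years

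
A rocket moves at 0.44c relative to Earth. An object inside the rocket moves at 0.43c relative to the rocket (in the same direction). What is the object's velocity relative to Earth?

u = (u' + v)/(1 + u'v/c²)
Numerator: 0.43 + 0.44 = 0.87
Denominator: 1 + 0.1892 = 1.1892
u = 0.87/1.1892 = 0.7316c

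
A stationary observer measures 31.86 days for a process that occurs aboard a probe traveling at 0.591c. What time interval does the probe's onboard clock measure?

Dilated time Δt = 31.86 days
γ = 1/√(1 - 0.591²) = 1.2397
Δt₀ = Δt/γ = 31.86/1.2397 = 25.70 days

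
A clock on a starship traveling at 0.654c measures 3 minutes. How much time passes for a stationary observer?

Proper time Δt₀ = 3 minutes
γ = 1/√(1 - 0.654²) = 1.322
Δt = γΔt₀ = 1.322 × 3 = 3.966 minutes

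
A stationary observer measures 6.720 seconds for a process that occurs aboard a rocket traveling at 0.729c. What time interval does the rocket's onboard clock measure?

Dilated time Δt = 6.720 seconds
γ = 1/√(1 - 0.729²) = 1.461
Δt₀ = Δt/γ = 6.720/1.461 = 4.600 seconds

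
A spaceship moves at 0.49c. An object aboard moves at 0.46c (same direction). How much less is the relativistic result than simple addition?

Classical: u' + v = 0.46 + 0.49 = 0.95c
Relativistic: u = (0.46 + 0.49)/(1 + 0.2254) = 0.95/1.2254 = 0.7753c
Difference: 0.95 - 0.7753 = 0.1747c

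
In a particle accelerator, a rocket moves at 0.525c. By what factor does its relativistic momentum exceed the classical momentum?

p_rel = γmv, p_class = mv
Ratio = γ = 1/√(1 - 0.525²)
= 1/√(0.724375) = 1.175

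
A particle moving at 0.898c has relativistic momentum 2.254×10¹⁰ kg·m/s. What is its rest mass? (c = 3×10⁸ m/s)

γ = 1/√(1 - 0.898²) = 2.273
v = 0.898 × 3×10⁸ = 2.694×10⁸ m/s
m = p/(γv) = 2.254×10¹⁰/(2.273 × 2.694×10⁸) = 36.81 kg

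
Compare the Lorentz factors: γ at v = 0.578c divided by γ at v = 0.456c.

γ₁ = 1/√(1 - 0.578²) = 1.2254
γ₂ = 1/√(1 - 0.456²) = 1.1236
γ₁/γ₂ = 1.2254/1.1236 = 1.091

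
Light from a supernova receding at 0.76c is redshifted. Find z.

β = 0.76
(1+β)/(1-β) = 1.76/0.24 = 7.333
√(7.333) = 2.708
z = 2.708 - 1 = 1.708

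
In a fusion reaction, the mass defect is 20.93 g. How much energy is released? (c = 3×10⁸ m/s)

Convert mass defect: Δm = 20.93 g = 0.02093 kg
E = Δm·c² = 0.02093 × (3×10⁸)²
= 0.02093 × 9×10¹⁶ = 1.884×10¹⁵ J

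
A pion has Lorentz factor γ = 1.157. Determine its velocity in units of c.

From γ = 1/√(1 - v²/c²):
1/γ² = 1/1.157² = 0.7470
v²/c² = 1 - 0.7470 = 0.2530
v/c = √(0.2530) = 0.5030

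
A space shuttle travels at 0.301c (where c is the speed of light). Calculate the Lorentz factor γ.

v/c = 0.301, so (v/c)² = 0.090601
1 - (v/c)² = 0.909399
γ = 1/√(0.909399) = 1.049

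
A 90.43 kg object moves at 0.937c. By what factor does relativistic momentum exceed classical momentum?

p_rel = γmv, p_class = mv
Ratio = γ = 1/√(1 - 0.937²) = 2.863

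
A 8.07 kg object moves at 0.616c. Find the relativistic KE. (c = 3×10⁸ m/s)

γ = 1/√(1 - 0.616²) = 1.2694
γ - 1 = 0.2694
KE = (γ-1)mc² = 0.2694 × 8.07 × (3×10⁸)² = 1.957×10¹⁷ J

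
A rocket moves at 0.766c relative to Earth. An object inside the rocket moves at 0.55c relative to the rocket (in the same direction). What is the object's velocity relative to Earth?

u = (u' + v)/(1 + u'v/c²)
Numerator: 0.55 + 0.766 = 1.316
Denominator: 1 + 0.4213 = 1.4213
u = 1.316/1.4213 = 0.9259c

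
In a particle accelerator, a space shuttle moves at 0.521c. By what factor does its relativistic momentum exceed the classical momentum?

p_rel = γmv, p_class = mv
Ratio = γ = 1/√(1 - 0.521²)
= 1/√(0.728559) = 1.172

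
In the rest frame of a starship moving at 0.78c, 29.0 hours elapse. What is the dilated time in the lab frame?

Proper time Δt₀ = 29.0 hours
γ = 1/√(1 - 0.78²) = 1.598
Δt = γΔt₀ = 1.598 × 29.0 = 46.34 hours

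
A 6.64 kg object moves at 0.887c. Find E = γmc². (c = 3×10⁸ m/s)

γ = 1/√(1 - 0.887²) = 2.166
mc² = 6.64 × (3×10⁸)² = 5.976×10¹⁷ J
E = γmc² = 2.166 × 5.976×10¹⁷ = 1.294×10¹⁸ J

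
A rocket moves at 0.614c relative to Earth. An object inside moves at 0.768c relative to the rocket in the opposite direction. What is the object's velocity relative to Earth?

Object's velocity in rocket frame is u' = -0.768c
u = (u' + v)/(1 + u'v/c²) = (v - 0.768)/(1 - 0.768·v/c²)
Numerator: 0.614 - 0.768 = -0.154
Denominator: 1 - 0.471552 = 0.528448
u = -0.154/0.528448 = -0.2914c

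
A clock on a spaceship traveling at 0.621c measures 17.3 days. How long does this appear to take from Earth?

Proper time Δt₀ = 17.3 days
γ = 1/√(1 - 0.621²) = 1.276
Δt = γΔt₀ = 1.276 × 17.3 = 22.07 days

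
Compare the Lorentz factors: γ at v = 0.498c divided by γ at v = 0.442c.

γ₁ = 1/√(1 - 0.498²) = 1.153
γ₂ = 1/√(1 - 0.442²) = 1.115
γ₁/γ₂ = 1.153/1.115 = 1.034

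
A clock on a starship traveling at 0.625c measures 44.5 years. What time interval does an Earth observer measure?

Proper time Δt₀ = 44.5 years
γ = 1/√(1 - 0.625²) = 1.28103
Δt = γΔt₀ = 1.28103 × 44.5 = 57.01 years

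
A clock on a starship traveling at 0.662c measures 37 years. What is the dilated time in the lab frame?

Proper time Δt₀ = 37 years
γ = 1/√(1 - 0.662²) = 1.3342
Δt = γΔt₀ = 1.3342 × 37 = 49.37 years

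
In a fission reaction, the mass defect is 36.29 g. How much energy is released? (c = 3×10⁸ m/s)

Convert mass defect: Δm = 36.29 g = 0.03629 kg
E = Δm·c² = 0.03629 × (3×10⁸)²
= 0.03629 × 9×10¹⁶ = 3.266×10¹⁵ J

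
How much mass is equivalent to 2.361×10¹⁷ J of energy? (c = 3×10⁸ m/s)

From E = mc², we get m = E/c²
c² = (3×10⁸)² = 9×10¹⁶ m²/s²
m = 2.361×10¹⁷ / 9×10¹⁶ = 2.623 kg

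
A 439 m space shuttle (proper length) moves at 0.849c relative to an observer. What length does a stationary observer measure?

Proper length L₀ = 439 m
γ = 1/√(1 - 0.849²) = 1.8925
L = L₀/γ = 439/1.8925 = 232.0 m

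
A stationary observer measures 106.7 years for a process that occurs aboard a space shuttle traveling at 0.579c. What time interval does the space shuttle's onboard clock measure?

Dilated time Δt = 106.7 years
γ = 1/√(1 - 0.579²) = 1.2265
Δt₀ = Δt/γ = 106.7/1.2265 = 87.00 years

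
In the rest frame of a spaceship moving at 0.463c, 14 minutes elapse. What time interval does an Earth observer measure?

Proper time Δt₀ = 14 minutes
γ = 1/√(1 - 0.463²) = 1.128
Δt = γΔt₀ = 1.128 × 14 = 15.79 minutes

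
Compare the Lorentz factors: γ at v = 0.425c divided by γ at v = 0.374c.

γ₁ = 1/√(1 - 0.425²) = 1.105
γ₂ = 1/√(1 - 0.374²) = 1.078
γ₁/γ₂ = 1.105/1.078 = 1.025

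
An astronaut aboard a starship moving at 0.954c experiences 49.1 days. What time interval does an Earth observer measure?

Proper time Δt₀ = 49.1 days
γ = 1/√(1 - 0.954²) = 3.3355
Δt = γΔt₀ = 3.3355 × 49.1 = 163.8 days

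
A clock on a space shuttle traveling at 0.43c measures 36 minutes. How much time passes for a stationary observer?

Proper time Δt₀ = 36 minutes
γ = 1/√(1 - 0.43²) = 1.1076
Δt = γΔt₀ = 1.1076 × 36 = 39.87 minutes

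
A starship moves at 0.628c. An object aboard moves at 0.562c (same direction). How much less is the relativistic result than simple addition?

Classical: u' + v = 0.562 + 0.628 = 1.19c
Relativistic: u = (0.562 + 0.628)/(1 + 0.352936) = 1.19/1.352936 = 0.8796c
Difference: 1.19 - 0.8796 = 0.3104c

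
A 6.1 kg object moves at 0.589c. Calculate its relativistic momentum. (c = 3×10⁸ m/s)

γ = 1/√(1 - 0.589²) = 1.2374
v = 0.589 × 3×10⁸ = 1.767×10⁸ m/s
p = γmv = 1.2374 × 6.1 × 1.767×10⁸ = 1.334×10⁹ kg·m/s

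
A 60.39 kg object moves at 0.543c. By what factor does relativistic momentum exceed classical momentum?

p_rel = γmv, p_class = mv
Ratio = γ = 1/√(1 - 0.543²) = 1.191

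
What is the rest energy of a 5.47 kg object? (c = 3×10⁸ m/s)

c² = (3×10⁸)² = 9.000×10¹⁶ m²/s²
E₀ = mc² = 5.47 × 9.000×10¹⁶ = 4.923×10¹⁷ J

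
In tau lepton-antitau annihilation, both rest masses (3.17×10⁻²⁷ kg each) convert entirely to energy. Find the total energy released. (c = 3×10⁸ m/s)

Both particles have the same rest mass, so total mass = 2m
E = 2m·c² = 2 × 3.17×10⁻²⁷ × (3×10⁸)²
= 2 × 3.17×10⁻²⁷ × 9×10¹⁶
= 5.706×10⁻¹⁰ J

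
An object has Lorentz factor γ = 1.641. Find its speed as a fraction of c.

From γ = 1/√(1 - v²/c²):
1/γ² = 1/1.641² = 0.3713
v²/c² = 1 - 0.3713 = 0.6287
v/c = √(0.6287) = 0.7929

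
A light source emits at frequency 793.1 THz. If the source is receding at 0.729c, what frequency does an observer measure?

β = v/c = 0.729
(1-β)/(1+β) = 0.271/1.729 = 0.1567
Doppler factor = √(0.1567) = 0.3959
f_obs = 793.1 × 0.3959 = 314.0 THz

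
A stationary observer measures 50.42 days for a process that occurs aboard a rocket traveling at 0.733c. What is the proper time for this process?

Dilated time Δt = 50.42 days
γ = 1/√(1 - 0.733²) = 1.470
Δt₀ = Δt/γ = 50.42/1.470 = 34.30 days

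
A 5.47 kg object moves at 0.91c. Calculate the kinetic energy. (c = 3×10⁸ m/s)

γ = 1/√(1 - 0.91²) = 2.412
γ - 1 = 1.412
KE = (γ-1)mc² = 1.412 × 5.47 × (3×10⁸)² = 6.951×10¹⁷ J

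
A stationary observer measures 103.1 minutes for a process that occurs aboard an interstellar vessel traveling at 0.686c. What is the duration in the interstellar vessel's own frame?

Dilated time Δt = 103.1 minutes
γ = 1/√(1 - 0.686²) = 1.37438
Δt₀ = Δt/γ = 103.1/1.37438 = 75.02 minutes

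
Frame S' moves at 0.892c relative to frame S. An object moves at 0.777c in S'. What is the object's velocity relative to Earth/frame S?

u = (u' + v)/(1 + u'v/c²)
Numerator: 0.777 + 0.892 = 1.669
Denominator: 1 + 0.693084 = 1.693084
u = 1.669/1.693084 = 0.9858c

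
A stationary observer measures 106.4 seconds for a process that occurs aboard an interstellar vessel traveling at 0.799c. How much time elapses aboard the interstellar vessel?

Dilated time Δt = 106.4 seconds
γ = 1/√(1 - 0.799²) = 1.663
Δt₀ = Δt/γ = 106.4/1.663 = 63.98 seconds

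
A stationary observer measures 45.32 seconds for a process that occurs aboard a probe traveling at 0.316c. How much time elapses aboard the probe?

Dilated time Δt = 45.32 seconds
γ = 1/√(1 - 0.316²) = 1.054
Δt₀ = Δt/γ = 45.32/1.054 = 43.00 seconds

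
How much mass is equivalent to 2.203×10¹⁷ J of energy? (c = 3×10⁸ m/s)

From E = mc², we get m = E/c²
c² = (3×10⁸)² = 9×10¹⁶ m²/s²
m = 2.203×10¹⁷ / 9×10¹⁶ = 2.448 kg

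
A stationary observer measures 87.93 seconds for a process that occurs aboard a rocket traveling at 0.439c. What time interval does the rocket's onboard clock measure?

Dilated time Δt = 87.93 seconds
γ = 1/√(1 - 0.439²) = 1.113
Δt₀ = Δt/γ = 87.93/1.113 = 79.00 seconds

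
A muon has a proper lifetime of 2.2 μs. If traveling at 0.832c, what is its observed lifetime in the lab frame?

Proper lifetime τ₀ = 2.2 μs
γ = 1/√(1 - 0.832²) = 1.8025
τ = γτ₀ = 1.8025 × 2.2 μs = 3.966 μs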